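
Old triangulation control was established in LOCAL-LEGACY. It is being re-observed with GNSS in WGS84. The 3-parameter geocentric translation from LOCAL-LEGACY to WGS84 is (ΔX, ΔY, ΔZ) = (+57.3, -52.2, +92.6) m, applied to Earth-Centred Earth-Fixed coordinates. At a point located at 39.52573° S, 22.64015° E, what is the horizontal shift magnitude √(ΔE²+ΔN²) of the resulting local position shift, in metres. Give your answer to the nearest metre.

At φ = -39.52573°, λ = 22.64015°: sin φ = -0.636425, cos φ = 0.771339, sin λ = 0.384942, cos λ = 0.922941.
ΔE = −sin λ·ΔX + cos λ·ΔY = −(0.384942)·(57.3) + (0.922941)·(-52.2) = -70.23 m.
ΔN = −sin φ cos λ·ΔX − sin φ sin λ·ΔY + cos φ·ΔZ = −(-0.636425)(0.922941)(57.3) − (-0.636425)(0.384942)(-52.2) + (0.771339)(92.6) = 92.29 m.
Horizontal magnitude = √(ΔE² + ΔN²) = √((-70.23)² + 92.29²) = 115.98 m.

116 m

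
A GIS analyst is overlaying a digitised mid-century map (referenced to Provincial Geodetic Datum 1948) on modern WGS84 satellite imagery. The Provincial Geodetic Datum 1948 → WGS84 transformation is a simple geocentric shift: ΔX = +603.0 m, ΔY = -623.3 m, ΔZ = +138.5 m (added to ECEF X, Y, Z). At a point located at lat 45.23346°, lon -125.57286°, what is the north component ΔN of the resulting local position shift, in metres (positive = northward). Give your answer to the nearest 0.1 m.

ΔN = -13.4 m

At φ = 45.23346°, λ = -125.57286°: sin φ = 0.709982, cos φ = 0.704220, sin λ = -0.813376, cos λ = -0.581738.
ΔN = −sin φ cos λ·ΔX − sin φ sin λ·ΔY + cos φ·ΔZ = −(0.709982)(-0.581738)(603.0) − (0.709982)(-0.813376)(-623.3) + (0.704220)(138.5) = -13.36 m.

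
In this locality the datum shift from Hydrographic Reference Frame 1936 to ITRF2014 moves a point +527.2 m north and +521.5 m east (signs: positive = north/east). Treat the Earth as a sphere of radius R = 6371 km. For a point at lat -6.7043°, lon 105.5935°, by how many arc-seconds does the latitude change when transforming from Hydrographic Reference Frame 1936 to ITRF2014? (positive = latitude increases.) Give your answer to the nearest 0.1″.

Δφ = 17.1″

On a sphere of radius R, 1 rad of latitude = R, so Δφ = ΔN / R = 527.2 / 6371000 = 8.2750e-05 rad = 17.068″.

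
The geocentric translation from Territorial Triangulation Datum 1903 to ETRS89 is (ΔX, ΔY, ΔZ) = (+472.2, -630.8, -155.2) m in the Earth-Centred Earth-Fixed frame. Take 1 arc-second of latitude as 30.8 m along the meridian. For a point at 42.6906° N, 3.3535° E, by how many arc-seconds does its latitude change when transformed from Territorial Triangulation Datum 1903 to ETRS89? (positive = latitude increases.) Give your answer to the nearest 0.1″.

sin φ = 0.678039, cos φ = 0.735026, sin λ = 0.058496, cos λ = 0.998288.
North component: ΔN = −sin φ cos λ·ΔX − sin φ sin λ·ΔY + cos φ·ΔZ = −(0.678039)(0.998288)(472.2) − (0.678039)(0.058496)(-630.8) + (0.735026)(-155.2) = -408.68 m.
1° of latitude spans 3600 × 30.80 = 110880 m, so Δφ = -408.68 / 110880 × 3600 = -13.269″.

Δφ = -13.3″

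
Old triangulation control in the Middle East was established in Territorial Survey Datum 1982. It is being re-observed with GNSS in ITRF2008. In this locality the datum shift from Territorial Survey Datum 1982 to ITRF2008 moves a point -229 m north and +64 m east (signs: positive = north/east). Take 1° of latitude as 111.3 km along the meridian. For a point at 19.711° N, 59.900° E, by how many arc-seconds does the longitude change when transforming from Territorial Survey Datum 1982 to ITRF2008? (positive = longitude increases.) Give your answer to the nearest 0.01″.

Δλ = 2.20″

At latitude 19.711°, cos φ = 0.941406.
1° of longitude at this latitude = 111.3 × cos φ = 104.78 km, so Δλ = 64.0 / 104778.5 = 0.0006108° = 2.199″.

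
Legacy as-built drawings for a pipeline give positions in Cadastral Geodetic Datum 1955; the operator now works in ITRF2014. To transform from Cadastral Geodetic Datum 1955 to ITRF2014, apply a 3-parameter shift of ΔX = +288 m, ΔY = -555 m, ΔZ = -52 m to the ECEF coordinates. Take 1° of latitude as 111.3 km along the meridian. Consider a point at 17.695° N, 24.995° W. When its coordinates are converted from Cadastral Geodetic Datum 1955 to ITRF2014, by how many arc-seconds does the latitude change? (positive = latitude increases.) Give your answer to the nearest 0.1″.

sin φ = 0.303950, cos φ = 0.952688, sin λ = -0.422539, cos λ = 0.906345.
North component: ΔN = −sin φ cos λ·ΔX − sin φ sin λ·ΔY + cos φ·ΔZ = −(0.303950)(0.906345)(288) − (0.303950)(-0.422539)(-555) + (0.952688)(-52) = -200.16 m.
1° of latitude spans 111300 m, so Δφ = -200.16 / 111300 × 3600 = -6.474″.

Δφ = -6.5″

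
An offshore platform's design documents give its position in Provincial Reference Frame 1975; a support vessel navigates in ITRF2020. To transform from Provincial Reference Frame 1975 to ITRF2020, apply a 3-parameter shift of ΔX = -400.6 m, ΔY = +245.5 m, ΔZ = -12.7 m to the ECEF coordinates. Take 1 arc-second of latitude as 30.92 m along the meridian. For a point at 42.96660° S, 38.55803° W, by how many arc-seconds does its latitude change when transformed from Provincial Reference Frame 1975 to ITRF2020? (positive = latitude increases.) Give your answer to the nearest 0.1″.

sin φ = -0.681572, cos φ = 0.731751, sin λ = -0.623307, cos λ = 0.781977.
North component: ΔN = −sin φ cos λ·ΔX − sin φ sin λ·ΔY + cos φ·ΔZ = −(-0.681572)(0.781977)(-400.6) − (-0.681572)(-0.623307)(245.5) + (0.731751)(-12.7) = -327.10 m.
1° of latitude spans 3600 × 30.92 = 111312 m, so Δφ = -327.10 / 111312 × 3600 = -10.579″.

Δφ = -10.6″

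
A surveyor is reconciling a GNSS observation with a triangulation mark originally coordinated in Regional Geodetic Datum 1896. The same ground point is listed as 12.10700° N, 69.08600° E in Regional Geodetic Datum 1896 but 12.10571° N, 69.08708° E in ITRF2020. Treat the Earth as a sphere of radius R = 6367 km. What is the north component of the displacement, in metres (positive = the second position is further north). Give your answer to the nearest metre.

Δφ = 12.10571° − 12.10700° = -0.00129°; Δλ = 69.08708° − 69.08600° = +0.00108°.
1° along a meridian = πR/180 = 111125 m.
ΔN = Δφ × 111125 = -143.4 m; ΔE = Δλ × 111125 × cos(12.10700°) = +0.00108 × 111125 × 0.977758 = 117.3 m.

ΔN = -143 m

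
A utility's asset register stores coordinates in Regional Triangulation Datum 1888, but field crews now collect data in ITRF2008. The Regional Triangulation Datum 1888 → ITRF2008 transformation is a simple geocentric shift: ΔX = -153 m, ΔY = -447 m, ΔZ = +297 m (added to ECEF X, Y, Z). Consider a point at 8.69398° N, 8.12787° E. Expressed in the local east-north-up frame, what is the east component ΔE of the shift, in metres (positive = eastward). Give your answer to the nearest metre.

ΔE = -421 m

The local east axis at (φ, λ) is (−sin λ, cos λ, 0), so ΔE = −sin(8.12787°)·(-153) + cos(8.12787°)·(-447) = -420.88 m.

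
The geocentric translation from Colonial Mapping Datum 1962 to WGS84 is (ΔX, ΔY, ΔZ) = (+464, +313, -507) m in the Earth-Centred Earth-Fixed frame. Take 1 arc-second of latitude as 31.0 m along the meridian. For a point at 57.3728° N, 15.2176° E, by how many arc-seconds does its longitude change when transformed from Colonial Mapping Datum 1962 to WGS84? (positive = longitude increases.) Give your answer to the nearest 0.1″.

Δλ = 10.8″

sin φ = 0.842197, cos φ = 0.539171, sin λ = 0.262486, cos λ = 0.964936.
East component: ΔE = −sin λ·ΔX + cos λ·ΔY = −(0.262486)(464) + (0.964936)(313) = 180.23 m.
1° of latitude spans 3600 × 31.00 = 111600 m; at latitude φ, 1° of longitude spans that × cos φ = 60171.4 m, so Δλ = 180.23 / 60171.4 × 3600 = 10.783″.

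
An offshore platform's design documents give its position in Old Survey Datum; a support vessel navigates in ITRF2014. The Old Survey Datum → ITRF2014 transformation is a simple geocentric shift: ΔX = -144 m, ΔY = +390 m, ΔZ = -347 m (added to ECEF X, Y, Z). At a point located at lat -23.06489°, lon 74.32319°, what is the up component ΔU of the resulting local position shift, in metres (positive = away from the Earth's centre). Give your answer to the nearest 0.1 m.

ΔU = 445.6 m

The local up (radial) axis is (cos φ cos λ, cos φ sin λ, sin φ), giving ΔU = -35.800 + 345.476 + 135.945 = 445.62 m.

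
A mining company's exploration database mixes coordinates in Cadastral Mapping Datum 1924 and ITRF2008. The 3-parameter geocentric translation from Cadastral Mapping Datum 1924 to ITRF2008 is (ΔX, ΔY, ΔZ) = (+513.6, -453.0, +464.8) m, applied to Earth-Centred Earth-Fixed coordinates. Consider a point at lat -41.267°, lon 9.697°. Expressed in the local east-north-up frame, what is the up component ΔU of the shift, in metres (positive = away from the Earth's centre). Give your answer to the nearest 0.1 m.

ΔU = 16.6 m

The local up (radial) axis is (cos φ cos λ, cos φ sin λ, sin φ), giving ΔU = 380.529 − 57.352 − 306.568 = 16.61 m.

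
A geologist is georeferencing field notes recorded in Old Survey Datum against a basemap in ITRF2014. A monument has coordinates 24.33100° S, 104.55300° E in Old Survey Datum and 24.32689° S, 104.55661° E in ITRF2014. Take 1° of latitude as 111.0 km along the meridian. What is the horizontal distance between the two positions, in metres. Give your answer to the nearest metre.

584 m

Δφ = -24.32689° − -24.33100° = +0.00411°; Δλ = 104.55661° − 104.55300° = +0.00361°.
ΔN = Δφ × 111000 = 456.2 m; ΔE = Δλ × 111000 × cos(-24.33100°) = +0.00361 × 111000 × 0.911180 = 365.1 m.
Distance = √(ΔE² + ΔN²) = √(365.1² + 456.2²) = 584.3 m.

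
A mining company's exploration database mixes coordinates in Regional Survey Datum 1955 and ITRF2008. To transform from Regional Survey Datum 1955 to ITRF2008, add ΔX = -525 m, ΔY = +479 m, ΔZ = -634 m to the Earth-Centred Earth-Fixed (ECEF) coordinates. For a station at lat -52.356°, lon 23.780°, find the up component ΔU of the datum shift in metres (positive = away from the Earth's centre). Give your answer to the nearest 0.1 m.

At φ = -52.356°, λ = 23.780°: sin φ = -0.791821, cos φ = 0.610753, sin λ = 0.403226, cos λ = 0.915100.
ΔU = cos φ cos λ·ΔX + cos φ sin λ·ΔY + sin φ·ΔZ = (0.610753)(0.915100)(-525) + (0.610753)(0.403226)(479) + (-0.791821)(-634) = 326.56 m.

ΔU = 326.6 m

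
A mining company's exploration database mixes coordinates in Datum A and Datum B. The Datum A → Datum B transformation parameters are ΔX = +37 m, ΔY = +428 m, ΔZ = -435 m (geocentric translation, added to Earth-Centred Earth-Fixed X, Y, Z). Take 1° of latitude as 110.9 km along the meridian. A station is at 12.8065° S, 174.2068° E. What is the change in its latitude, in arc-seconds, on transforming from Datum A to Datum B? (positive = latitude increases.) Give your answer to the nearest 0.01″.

Δφ = -13.72″

sin φ = -0.221659, cos φ = 0.975124, sin λ = 0.100938, cos λ = -0.994893.
North component: ΔN = −sin φ cos λ·ΔX − sin φ sin λ·ΔY + cos φ·ΔZ = −(-0.221659)(-0.994893)(37) − (-0.221659)(0.100938)(428) + (0.975124)(-435) = -422.76 m.
1° of latitude spans 110900 m, so Δφ = -422.76 / 110900 × 3600 = -13.724″.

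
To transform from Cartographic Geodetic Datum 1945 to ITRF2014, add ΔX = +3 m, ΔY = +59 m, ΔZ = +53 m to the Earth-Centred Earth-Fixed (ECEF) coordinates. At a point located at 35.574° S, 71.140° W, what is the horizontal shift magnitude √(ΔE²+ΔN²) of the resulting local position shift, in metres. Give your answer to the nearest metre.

At φ = -35.574°, λ = -71.140°: sin φ = -0.581754, cos φ = 0.813365, sin λ = -0.946311, cos λ = 0.323257.
ΔE = −sin λ·ΔX + cos λ·ΔY = −(-0.946311)·(3) + (0.323257)·(59) = 21.91 m.
ΔN = −sin φ cos λ·ΔX − sin φ sin λ·ΔY + cos φ·ΔZ = −(-0.581754)(0.323257)(3) − (-0.581754)(-0.946311)(59) + (0.813365)(53) = 11.19 m.
Horizontal magnitude = √(ΔE² + ΔN²) = √(21.91² + 11.19²) = 24.60 m.

25 m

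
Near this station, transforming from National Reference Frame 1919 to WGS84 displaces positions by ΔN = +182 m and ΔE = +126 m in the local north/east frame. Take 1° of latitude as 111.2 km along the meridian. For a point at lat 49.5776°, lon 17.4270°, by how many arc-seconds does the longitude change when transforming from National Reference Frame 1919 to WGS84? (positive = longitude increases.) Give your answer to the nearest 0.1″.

At latitude 49.5776°, cos φ = 0.648418.
1° of longitude at this latitude = 111.2 × cos φ = 72.10 km, so Δλ = 126.0 / 72104.0 = 0.0017475° = 6.291″.

Δλ = 6.3″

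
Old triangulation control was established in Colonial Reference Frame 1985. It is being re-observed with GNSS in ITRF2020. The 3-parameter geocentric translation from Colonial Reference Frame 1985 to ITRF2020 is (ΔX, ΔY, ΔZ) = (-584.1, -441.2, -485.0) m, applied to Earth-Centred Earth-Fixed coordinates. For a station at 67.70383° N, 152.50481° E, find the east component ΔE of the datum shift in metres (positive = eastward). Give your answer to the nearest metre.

The local east axis at (φ, λ) is (−sin λ, cos λ, 0), so ΔE = −sin(152.50481°)·(-584.1) + cos(152.50481°)·(-441.2) = 661.03 m.

ΔE = 661 m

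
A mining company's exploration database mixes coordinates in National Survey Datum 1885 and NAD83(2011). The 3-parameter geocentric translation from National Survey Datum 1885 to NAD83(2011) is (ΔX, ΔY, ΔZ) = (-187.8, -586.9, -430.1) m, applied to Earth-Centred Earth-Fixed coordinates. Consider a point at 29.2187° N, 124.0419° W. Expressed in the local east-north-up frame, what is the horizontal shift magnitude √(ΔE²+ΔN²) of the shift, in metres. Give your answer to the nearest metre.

686 m

The local east axis at (φ, λ) is (−sin λ, cos λ, 0), so ΔE = −sin(-124.0419°)·(-187.8) + cos(-124.0419°)·(-586.9) = 172.93 m.
The local north axis is (−sin φ cos λ, −sin φ sin λ, cos φ), giving ΔN = -51.319 − 237.395 − 375.375 = -664.09 m.
Horizontal magnitude = √(ΔE² + ΔN²) = √(172.93² + (-664.09)²) = 686.24 m.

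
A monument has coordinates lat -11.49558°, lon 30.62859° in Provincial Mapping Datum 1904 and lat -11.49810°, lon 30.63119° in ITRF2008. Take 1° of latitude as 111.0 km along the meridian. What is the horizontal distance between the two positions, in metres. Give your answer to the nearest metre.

Δφ = -11.49810° − -11.49558° = -0.00252°; Δλ = 30.63119° − 30.62859° = +0.00260°.
ΔN = Δφ × 111000 = -279.7 m; ΔE = Δλ × 111000 × cos(-11.49558°) = +0.00260 × 111000 × 0.979940 = 282.8 m.
Distance = √(ΔE² + ΔN²) = √(282.8² + (-279.7)²) = 397.8 m.

398 m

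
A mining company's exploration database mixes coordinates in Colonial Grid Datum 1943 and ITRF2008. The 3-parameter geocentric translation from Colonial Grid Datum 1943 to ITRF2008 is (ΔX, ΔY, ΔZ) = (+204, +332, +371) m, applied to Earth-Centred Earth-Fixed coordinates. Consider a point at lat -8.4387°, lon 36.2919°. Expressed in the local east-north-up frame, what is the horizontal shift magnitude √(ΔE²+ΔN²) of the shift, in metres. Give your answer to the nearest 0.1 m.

444.9 m

At φ = -8.4387°, λ = 36.2919°: sin φ = -0.146751, cos φ = 0.989173, sin λ = 0.591899, cos λ = 0.806012.
ΔE = −sin λ·ΔX + cos λ·ΔY = −(0.591899)·(204) + (0.806012)·(332) = 146.85 m.
ΔN = −sin φ cos λ·ΔX − sin φ sin λ·ΔY + cos φ·ΔZ = −(-0.146751)(0.806012)(204) − (-0.146751)(0.591899)(332) + (0.989173)(371) = 419.95 m.
Horizontal magnitude = √(ΔE² + ΔN²) = √(146.85² + 419.95²) = 444.89 m.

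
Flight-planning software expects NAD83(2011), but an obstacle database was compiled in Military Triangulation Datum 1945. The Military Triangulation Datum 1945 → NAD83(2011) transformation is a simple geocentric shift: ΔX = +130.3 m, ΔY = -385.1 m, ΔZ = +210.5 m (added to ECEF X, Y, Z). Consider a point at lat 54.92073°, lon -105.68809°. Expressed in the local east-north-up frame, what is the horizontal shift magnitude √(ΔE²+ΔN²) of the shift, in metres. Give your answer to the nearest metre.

At φ = 54.92073°, λ = -105.68809°: sin φ = 0.818358, cos φ = 0.574709, sin λ = -0.962748, cos λ = -0.270400.
ΔE = −sin λ·ΔX + cos λ·ΔY = −(-0.962748)·(130.3) + (-0.270400)·(-385.1) = 229.58 m.
ΔN = −sin φ cos λ·ΔX − sin φ sin λ·ΔY + cos φ·ΔZ = −(0.818358)(-0.270400)(130.3) − (0.818358)(-0.962748)(-385.1) + (0.574709)(210.5) = -153.60 m.
Horizontal magnitude = √(ΔE² + ΔN²) = √(229.58² + (-153.60)²) = 276.22 m.

276 m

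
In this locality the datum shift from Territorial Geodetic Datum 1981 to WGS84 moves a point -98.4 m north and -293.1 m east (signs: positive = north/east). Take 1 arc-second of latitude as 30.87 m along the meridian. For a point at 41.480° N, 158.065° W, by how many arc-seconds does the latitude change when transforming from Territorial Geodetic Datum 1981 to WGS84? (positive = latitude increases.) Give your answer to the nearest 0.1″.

Δφ = -3.2″

1″ of latitude = 30.87 m, so Δφ = -98.4 / 30.87 = -3.188″.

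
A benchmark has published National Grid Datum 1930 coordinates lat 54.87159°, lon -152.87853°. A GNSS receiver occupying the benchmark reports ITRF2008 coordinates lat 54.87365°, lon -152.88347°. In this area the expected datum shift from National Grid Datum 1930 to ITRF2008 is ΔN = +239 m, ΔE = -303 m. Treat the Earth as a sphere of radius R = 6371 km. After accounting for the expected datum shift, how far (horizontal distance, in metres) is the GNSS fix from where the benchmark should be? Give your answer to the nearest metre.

16 m

Observed coordinate differences: Δφ = +0.00206°, Δλ = -0.00494°.
Converting to metres (1° lat = 111195 m, cos φ = 0.575411): observed ΔN = 229.1 m, observed ΔE = -316.1 m.
Subtracting the expected shift leaves a residual of 229.1 − (239) = -9.9 m north and -316.1 − (-303) = -13.1 m east.
Residual distance = √((-9.9)² + (-13.1)²) = 16.4 m.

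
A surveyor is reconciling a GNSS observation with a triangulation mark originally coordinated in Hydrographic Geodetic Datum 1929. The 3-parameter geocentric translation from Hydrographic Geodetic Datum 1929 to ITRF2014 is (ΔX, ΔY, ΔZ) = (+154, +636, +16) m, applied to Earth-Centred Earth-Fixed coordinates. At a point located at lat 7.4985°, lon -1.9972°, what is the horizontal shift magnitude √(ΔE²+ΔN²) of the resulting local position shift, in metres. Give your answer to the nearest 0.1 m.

641.0 m

The local east axis at (φ, λ) is (−sin λ, cos λ, 0), so ΔE = −sin(-1.9972°)·154 + cos(-1.9972°)·636 = 640.98 m.
The local north axis is (−sin φ cos λ, −sin φ sin λ, cos φ), giving ΔN = -20.085 + 2.893 + 15.863 = -1.33 m.
Horizontal magnitude = √(ΔE² + ΔN²) = √(640.98² + (-1.33)²) = 640.98 m.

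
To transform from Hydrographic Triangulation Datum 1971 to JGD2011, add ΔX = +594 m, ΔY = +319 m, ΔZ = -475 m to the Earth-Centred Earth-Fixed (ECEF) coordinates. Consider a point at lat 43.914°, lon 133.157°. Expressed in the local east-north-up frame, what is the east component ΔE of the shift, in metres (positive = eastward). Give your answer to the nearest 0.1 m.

ΔE = -651.5 m

The local east axis at (φ, λ) is (−sin λ, cos λ, 0), so ΔE = −sin(133.157°)·594 + cos(133.157°)·319 = -651.51 m.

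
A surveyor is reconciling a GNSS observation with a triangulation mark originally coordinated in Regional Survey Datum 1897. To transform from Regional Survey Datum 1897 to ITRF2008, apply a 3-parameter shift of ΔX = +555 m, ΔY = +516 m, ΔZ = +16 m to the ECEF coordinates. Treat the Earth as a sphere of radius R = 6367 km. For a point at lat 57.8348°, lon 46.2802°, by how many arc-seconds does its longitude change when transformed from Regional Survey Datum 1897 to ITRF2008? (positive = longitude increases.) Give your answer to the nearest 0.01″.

Δλ = -2.71″

sin φ = 0.846517, cos φ = 0.532362, sin λ = 0.722728, cos λ = 0.691132.
East component: ΔE = −sin λ·ΔX + cos λ·ΔY = −(0.722728)(555) + (0.691132)(516) = -44.49 m.
1° of latitude spans πR/180 = 111125 m; at latitude φ, 1° of longitude spans that × cos φ = 59158.8 m, so Δλ = -44.49 / 59158.8 × 3600 = -2.707″.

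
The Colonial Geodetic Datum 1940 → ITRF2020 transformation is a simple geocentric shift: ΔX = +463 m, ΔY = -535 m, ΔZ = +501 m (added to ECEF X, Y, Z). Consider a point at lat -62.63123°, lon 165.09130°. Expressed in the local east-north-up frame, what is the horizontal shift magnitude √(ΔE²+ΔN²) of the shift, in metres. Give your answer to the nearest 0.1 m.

491.9 m

The local east axis at (φ, λ) is (−sin λ, cos λ, 0), so ΔE = −sin(165.09130°)·463 + cos(165.09130°)·(-535) = 397.87 m.
The local north axis is (−sin φ cos λ, −sin φ sin λ, cos φ), giving ΔN = -397.333 − 122.237 + 230.318 = -289.25 m.
Horizontal magnitude = √(ΔE² + ΔN²) = √(397.87² + (-289.25)²) = 491.90 m.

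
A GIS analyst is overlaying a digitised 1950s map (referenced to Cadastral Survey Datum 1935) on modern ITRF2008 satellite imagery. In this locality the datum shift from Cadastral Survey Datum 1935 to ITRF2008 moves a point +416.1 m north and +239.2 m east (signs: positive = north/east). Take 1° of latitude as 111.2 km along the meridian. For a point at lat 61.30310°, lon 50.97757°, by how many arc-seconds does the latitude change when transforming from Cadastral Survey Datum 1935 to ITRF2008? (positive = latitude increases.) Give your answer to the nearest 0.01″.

1° of latitude = 111.2 km, so Δφ = 416.1 / 111200 = 0.0037419° = 13.471″.

Δφ = 13.47″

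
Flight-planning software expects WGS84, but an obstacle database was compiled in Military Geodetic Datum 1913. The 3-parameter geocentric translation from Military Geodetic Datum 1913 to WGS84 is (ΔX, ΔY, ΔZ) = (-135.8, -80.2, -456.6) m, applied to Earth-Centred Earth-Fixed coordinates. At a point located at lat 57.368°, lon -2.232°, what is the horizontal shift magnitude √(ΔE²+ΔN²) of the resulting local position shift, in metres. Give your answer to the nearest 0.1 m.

The local east axis at (φ, λ) is (−sin λ, cos λ, 0), so ΔE = −sin(-2.232°)·(-135.8) + cos(-2.232°)·(-80.2) = -85.43 m.
The local north axis is (−sin φ cos λ, −sin φ sin λ, cos φ), giving ΔN = 114.277 − 2.630 − 246.218 = -134.57 m.
Horizontal magnitude = √(ΔE² + ΔN²) = √((-85.43)² + (-134.57)²) = 159.40 m.

159.4 m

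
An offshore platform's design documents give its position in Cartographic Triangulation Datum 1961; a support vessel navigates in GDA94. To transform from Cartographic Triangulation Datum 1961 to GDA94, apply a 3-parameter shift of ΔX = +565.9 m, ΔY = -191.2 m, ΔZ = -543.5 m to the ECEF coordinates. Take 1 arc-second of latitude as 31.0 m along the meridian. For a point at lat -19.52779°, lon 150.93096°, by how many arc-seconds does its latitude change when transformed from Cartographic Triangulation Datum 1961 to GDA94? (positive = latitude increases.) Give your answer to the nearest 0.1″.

sin φ = -0.334264, cos φ = 0.942479, sin λ = 0.485863, cos λ = -0.874035.
North component: ΔN = −sin φ cos λ·ΔX − sin φ sin λ·ΔY + cos φ·ΔZ = −(-0.334264)(-0.874035)(565.9) − (-0.334264)(0.485863)(-191.2) + (0.942479)(-543.5) = -708.62 m.
1° of latitude spans 3600 × 31.00 = 111600 m, so Δφ = -708.62 / 111600 × 3600 = -22.859″.

Δφ = -22.9″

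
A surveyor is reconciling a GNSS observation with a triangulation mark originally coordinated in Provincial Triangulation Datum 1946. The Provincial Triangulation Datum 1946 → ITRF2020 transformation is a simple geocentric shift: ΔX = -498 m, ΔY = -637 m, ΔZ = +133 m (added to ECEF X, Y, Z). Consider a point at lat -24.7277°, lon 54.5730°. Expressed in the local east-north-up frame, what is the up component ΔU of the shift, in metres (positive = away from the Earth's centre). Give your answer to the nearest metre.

ΔU = -789 m

The local up (radial) axis is (cos φ cos λ, cos φ sin λ, sin φ), giving ΔU = -262.204 − 471.468 − 55.635 = -789.31 m.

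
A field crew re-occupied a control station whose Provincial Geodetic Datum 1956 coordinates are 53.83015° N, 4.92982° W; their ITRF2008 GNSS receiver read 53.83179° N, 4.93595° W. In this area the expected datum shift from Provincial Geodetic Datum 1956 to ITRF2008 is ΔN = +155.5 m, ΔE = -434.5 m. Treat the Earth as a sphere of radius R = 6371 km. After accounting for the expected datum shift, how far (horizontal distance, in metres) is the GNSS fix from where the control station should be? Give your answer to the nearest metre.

Observed coordinate differences: Δφ = +0.00164°, Δλ = -0.00613°.
Converting to metres (1° lat = 111195 m, cos φ = 0.590181): observed ΔN = 182.4 m, observed ΔE = -402.3 m.
Subtracting the expected shift leaves a residual of 182.4 − (155.5) = 26.9 m north and -402.3 − (-434.5) = 32.2 m east.
Residual distance = √(26.9² + 32.2²) = 41.9 m.

42 m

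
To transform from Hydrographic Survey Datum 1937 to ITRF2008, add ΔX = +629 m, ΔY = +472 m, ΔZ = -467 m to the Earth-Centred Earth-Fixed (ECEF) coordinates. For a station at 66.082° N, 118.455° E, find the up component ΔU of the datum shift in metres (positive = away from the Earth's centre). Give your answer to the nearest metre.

The local up (radial) axis is (cos φ cos λ, cos φ sin λ, sin φ), giving ΔU = -121.506 + 168.244 − 426.897 = -380.16 m.

ΔU = -380 m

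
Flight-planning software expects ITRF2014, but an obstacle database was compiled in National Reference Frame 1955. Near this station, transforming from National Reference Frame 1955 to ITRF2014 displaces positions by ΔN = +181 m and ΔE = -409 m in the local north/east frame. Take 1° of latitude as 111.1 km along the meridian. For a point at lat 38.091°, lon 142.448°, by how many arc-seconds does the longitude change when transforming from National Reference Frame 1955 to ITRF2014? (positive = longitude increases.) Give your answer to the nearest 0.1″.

Δλ = -16.8″

At latitude 38.091°, cos φ = 0.787032.
1° of longitude at this latitude = 111.1 × cos φ = 87.44 km, so Δλ = -409.0 / 87439.2 = -0.0046775° = -16.839″.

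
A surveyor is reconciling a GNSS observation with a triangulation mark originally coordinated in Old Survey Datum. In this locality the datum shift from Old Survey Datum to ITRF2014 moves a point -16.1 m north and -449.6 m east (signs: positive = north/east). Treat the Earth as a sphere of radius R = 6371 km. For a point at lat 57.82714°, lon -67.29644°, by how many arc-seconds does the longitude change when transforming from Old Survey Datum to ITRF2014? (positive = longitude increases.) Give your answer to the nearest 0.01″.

Δλ = -27.34″

At latitude 57.82714°, cos φ = 0.532475.
One radian of longitude at latitude φ spans R cos φ, so Δλ = ΔE / (R cos φ) = -449.6 / (6371000 × 0.532475) = -1.3253e-04 rad = -27.337″.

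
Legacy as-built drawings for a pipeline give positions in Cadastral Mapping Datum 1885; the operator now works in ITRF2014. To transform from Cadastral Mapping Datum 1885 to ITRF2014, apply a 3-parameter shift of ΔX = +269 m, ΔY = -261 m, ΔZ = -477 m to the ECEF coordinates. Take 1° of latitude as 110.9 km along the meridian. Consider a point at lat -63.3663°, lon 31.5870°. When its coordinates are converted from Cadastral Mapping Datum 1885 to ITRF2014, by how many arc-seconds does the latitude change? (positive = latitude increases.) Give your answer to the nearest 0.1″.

sin φ = -0.893891, cos φ = 0.448285, sin λ = 0.523793, cos λ = 0.851846.
North component: ΔN = −sin φ cos λ·ΔX − sin φ sin λ·ΔY + cos φ·ΔZ = −(-0.893891)(0.851846)(269) − (-0.893891)(0.523793)(-261) + (0.448285)(-477) = -131.20 m.
1° of latitude spans 110900 m, so Δφ = -131.20 / 110900 × 3600 = -4.259″.

Δφ = -4.3″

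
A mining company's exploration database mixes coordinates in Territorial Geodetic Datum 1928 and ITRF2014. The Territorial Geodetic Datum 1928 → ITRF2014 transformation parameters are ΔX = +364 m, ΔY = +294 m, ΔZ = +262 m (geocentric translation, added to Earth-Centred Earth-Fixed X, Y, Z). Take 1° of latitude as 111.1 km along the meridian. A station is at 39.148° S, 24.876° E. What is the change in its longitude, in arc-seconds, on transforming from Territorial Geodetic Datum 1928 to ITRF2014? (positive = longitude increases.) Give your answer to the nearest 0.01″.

Δλ = 4.75″

sin φ = -0.631326, cos φ = 0.775518, sin λ = 0.420656, cos λ = 0.907220.
East component: ΔE = −sin λ·ΔX + cos λ·ΔY = −(0.420656)(364) + (0.907220)(294) = 113.60 m.
1° of latitude spans 111100 m; at latitude φ, 1° of longitude spans that × cos φ = 86160.0 m, so Δλ = 113.60 / 86160.0 × 3600 = 4.747″.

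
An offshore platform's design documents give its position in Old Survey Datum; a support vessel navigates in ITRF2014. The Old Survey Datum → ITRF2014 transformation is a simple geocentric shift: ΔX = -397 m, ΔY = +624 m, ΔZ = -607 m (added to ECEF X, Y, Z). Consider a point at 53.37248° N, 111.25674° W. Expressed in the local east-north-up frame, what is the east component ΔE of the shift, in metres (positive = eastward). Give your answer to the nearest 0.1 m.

ΔE = -596.2 m

At φ = 53.37248°, λ = -111.25674°: sin φ = 0.802531, cos φ = 0.596610, sin λ = -0.931965, cos λ = -0.362548.
ΔE = −sin λ·ΔX + cos λ·ΔY = −(-0.931965)·(-397) + (-0.362548)·(624) = -596.22 m.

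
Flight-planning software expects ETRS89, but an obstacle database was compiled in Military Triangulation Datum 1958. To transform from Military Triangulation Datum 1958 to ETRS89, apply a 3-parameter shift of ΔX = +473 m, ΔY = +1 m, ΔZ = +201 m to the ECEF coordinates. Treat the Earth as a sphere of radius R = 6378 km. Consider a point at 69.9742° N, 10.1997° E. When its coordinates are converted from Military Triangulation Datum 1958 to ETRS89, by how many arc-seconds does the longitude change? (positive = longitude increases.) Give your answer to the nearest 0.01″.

Δλ = -7.82″

sin φ = 0.939539, cos φ = 0.342443, sin λ = 0.177080, cos λ = 0.984197.
East component: ΔE = −sin λ·ΔX + cos λ·ΔY = −(0.177080)(473) + (0.984197)(1) = -82.77 m.
1° of latitude spans πR/180 = 111317 m; at latitude φ, 1° of longitude spans that × cos φ = 38119.8 m, so Δλ = -82.77 / 38119.8 × 3600 = -7.817″.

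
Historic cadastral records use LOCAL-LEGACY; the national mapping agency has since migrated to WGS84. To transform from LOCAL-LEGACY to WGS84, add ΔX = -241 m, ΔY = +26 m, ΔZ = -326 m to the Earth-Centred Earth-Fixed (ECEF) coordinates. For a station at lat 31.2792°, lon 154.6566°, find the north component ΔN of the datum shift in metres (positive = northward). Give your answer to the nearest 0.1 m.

At φ = 31.2792°, λ = 154.6566°: sin φ = 0.519209, cos φ = 0.854647, sin λ = 0.428043, cos λ = -0.903759.
ΔN = −sin φ cos λ·ΔX − sin φ sin λ·ΔY + cos φ·ΔZ = −(0.519209)(-0.903759)(-241) − (0.519209)(0.428043)(26) + (0.854647)(-326) = -397.48 m.

ΔN = -397.5 m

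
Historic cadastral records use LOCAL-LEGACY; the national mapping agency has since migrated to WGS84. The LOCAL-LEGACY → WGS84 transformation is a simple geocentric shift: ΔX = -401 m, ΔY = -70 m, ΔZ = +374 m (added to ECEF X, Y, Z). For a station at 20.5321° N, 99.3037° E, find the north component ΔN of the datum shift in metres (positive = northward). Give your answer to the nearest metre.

At φ = 20.5321°, λ = 99.3037°: sin φ = 0.350732, cos φ = 0.936476, sin λ = 0.986845, cos λ = -0.161668.
ΔN = −sin φ cos λ·ΔX − sin φ sin λ·ΔY + cos φ·ΔZ = −(0.350732)(-0.161668)(-401) − (0.350732)(0.986845)(-70) + (0.936476)(374) = 351.73 m.

ΔN = 352 m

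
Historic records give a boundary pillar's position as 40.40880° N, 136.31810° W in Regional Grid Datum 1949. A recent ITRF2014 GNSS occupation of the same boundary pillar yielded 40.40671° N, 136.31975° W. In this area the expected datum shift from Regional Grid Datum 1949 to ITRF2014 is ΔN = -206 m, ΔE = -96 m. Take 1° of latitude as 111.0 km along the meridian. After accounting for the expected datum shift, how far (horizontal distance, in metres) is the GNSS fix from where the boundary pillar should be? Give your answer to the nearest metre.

51 m

Observed coordinate differences: Δφ = -0.00209°, Δλ = -0.00165°.
Converting to metres (1° lat = 111000 m, cos φ = 0.761439): observed ΔN = -232.0 m, observed ΔE = -139.5 m.
Subtracting the expected shift leaves a residual of -232.0 − (-206) = -26.0 m north and -139.5 − (-96) = -43.5 m east.
Residual distance = √((-26.0)² + (-43.5)²) = 50.6 m.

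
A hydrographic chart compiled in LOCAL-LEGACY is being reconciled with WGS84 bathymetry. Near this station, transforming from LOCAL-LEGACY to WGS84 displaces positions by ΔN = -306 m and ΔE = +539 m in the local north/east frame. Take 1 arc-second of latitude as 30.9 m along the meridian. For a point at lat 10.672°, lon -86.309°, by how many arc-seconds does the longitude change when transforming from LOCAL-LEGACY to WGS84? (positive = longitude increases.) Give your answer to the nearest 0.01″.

At latitude 10.672°, cos φ = 0.982703.
1″ of longitude at this latitude = 30.90 × cos φ = 30.3655 m, so Δλ = 539.0 / 30.3655 = 17.750″.

Δλ = 17.75″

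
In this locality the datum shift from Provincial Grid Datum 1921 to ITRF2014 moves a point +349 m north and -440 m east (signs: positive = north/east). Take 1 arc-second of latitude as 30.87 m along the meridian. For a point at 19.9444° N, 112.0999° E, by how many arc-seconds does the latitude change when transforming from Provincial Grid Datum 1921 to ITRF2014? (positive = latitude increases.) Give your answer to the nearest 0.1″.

1″ of latitude = 30.87 m, so Δφ = 349.0 / 30.87 = 11.305″.

Δφ = 11.3″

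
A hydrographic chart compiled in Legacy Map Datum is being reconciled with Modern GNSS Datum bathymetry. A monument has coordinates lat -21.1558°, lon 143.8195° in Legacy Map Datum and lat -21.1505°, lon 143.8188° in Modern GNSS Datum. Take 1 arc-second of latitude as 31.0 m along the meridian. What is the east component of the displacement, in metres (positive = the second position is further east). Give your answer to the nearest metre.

ΔE = -73 m

Δφ = -21.1505° − -21.1558° = +0.0053°; Δλ = 143.8188° − 143.8195° = -0.0007°.
1° of latitude = 3600 × 31.00 = 111600 m.
ΔN = Δφ × 111600 = 591.5 m; ΔE = Δλ × 111600 × cos(-21.1558°) = -0.0007 × 111600 × 0.932602 = -72.9 m.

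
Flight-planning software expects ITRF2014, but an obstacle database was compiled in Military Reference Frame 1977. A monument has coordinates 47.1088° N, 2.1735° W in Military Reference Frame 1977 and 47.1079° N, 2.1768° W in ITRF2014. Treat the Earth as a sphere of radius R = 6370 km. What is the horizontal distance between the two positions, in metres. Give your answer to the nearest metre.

Δφ = 47.1079° − 47.1088° = -0.0009°; Δλ = -2.1768° − -2.1735° = -0.0033°.
1° along a meridian = πR/180 = 111177 m.
ΔN = Δφ × 111177 = -100.1 m; ΔE = Δλ × 111177 × cos(47.1088°) = -0.0033 × 111177 × 0.680608 = -249.7 m.
Distance = √(ΔE² + ΔN²) = √((-249.7)² + (-100.1)²) = 269.0 m.

269 m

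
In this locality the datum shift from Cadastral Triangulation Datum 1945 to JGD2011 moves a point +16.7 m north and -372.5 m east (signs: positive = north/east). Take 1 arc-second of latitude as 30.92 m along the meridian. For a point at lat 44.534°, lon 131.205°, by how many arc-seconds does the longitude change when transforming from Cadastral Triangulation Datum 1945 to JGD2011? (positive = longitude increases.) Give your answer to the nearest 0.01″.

Δλ = -16.90″

At latitude 44.534°, cos φ = 0.712834.
1″ of longitude at this latitude = 30.92 × cos φ = 22.0408 m, so Δλ = -372.5 / 22.0408 = -16.900″.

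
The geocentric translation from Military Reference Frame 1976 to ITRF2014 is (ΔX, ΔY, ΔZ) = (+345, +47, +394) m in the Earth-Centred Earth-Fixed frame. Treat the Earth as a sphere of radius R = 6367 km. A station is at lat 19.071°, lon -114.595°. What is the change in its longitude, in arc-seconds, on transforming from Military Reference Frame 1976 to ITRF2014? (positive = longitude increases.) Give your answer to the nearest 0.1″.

sin φ = 0.326740, cos φ = 0.945114, sin λ = -0.909272, cos λ = -0.416201.
East component: ΔE = −sin λ·ΔX + cos λ·ΔY = −(-0.909272)(345) + (-0.416201)(47) = 294.14 m.
1° of latitude spans πR/180 = 111125 m; at latitude φ, 1° of longitude spans that × cos φ = 105025.9 m, so Δλ = 294.14 / 105025.9 × 3600 = 10.082″.

Δλ = 10.1″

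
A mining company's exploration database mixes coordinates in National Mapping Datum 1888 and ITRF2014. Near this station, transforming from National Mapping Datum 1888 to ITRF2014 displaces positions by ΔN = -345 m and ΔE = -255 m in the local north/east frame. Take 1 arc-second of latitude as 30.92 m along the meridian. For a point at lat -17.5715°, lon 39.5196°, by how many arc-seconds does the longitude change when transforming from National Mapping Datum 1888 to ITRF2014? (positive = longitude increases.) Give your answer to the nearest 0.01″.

At latitude -17.5715°, cos φ = 0.953341.
1″ of longitude at this latitude = 30.92 × cos φ = 29.4773 m, so Δλ = -255.0 / 29.4773 = -8.651″.

Δλ = -8.65″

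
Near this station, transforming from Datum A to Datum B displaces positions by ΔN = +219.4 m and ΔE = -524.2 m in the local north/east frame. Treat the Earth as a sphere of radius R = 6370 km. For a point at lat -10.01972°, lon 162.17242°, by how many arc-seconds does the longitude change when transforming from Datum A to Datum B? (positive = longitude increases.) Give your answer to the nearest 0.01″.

Δλ = -17.24″

At latitude -10.01972°, cos φ = 0.984748.
One radian of longitude at latitude φ spans R cos φ, so Δλ = ΔE / (R cos φ) = -524.2 / (6370000 × 0.984748) = -8.3567e-05 rad = -17.237″.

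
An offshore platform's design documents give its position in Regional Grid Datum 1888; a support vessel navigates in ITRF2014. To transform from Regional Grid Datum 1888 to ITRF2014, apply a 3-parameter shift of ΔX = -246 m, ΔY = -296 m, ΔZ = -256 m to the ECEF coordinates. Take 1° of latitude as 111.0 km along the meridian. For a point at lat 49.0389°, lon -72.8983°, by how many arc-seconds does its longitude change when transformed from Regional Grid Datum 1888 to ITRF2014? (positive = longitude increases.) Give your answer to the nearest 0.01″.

Δλ = -15.94″

sin φ = 0.755155, cos φ = 0.655546, sin λ = -0.955784, cos λ = 0.294069.
East component: ΔE = −sin λ·ΔX + cos λ·ΔY = −(-0.955784)(-246) + (0.294069)(-296) = -322.17 m.
1° of latitude spans 111000 m; at latitude φ, 1° of longitude spans that × cos φ = 72765.7 m, so Δλ = -322.17 / 72765.7 × 3600 = -15.939″.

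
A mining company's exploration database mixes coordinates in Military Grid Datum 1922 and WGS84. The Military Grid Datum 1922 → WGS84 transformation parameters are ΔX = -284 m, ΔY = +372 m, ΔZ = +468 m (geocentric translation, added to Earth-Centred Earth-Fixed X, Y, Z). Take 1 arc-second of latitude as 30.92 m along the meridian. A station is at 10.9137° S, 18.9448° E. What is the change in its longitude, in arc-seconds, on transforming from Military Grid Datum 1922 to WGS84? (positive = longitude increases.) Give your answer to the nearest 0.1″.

sin φ = -0.189330, cos φ = 0.981913, sin λ = 0.324657, cos λ = 0.945832.
East component: ΔE = −sin λ·ΔX + cos λ·ΔY = −(0.324657)(-284) + (0.945832)(372) = 444.05 m.
1° of latitude spans 3600 × 30.92 = 111312 m; at latitude φ, 1° of longitude spans that × cos φ = 109298.8 m, so Δλ = 444.05 / 109298.8 × 3600 = 14.626″.

Δλ = 14.6″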